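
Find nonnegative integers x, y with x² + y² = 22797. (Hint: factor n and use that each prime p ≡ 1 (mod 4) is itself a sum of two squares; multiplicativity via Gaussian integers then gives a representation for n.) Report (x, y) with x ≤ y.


Step 1: Factor n = 22797 = 3^2 · 17 · 149.
Step 2: Check the mod-4 condition on each prime factor: 3 ≡ 3 (mod 4), exponent 2 (must be even); 17 ≡ 1 (mod 4), exponent 1; 149 ≡ 1 (mod 4), exponent 1.
All primes ≡ 3 (mod 4) appear to even exponent (or don't appear), so by the two-squares theorem n IS expressible as a sum of two squares.
Step 3: Build a representation. Group n = k² · m with k = 3 and m = 17 · 149 = 2533 (a product of primes ≡ 1 (mod 4)); a representation of m scales to one of n via (k·x)² + (k·y)² = k²(x² + y²). Each prime p ≡ 1 (mod 4) is itself a sum of two squares; find a² by testing p − a² for a perfect square:
  17: 17 − 1² = 16 = 4² ⇒ 17 = 1² + 4².
  149: 149 − 1² = 148, 149 − 2² = 145, 149 − 3² = 140, 149 − 4² = 133, 149 − 5² = 124, 149 − 6² = 113, 149 − 7² = 100 = 10² ⇒ 149 = 7² + 10².
  Combine using the Brahmagupta–Fibonacci identity (a² + b²)(c² + d²) = (ac − bd)² + (ad + bc)² = (ac + bd)² + (ad − bc)²:
  17 · 149 = 2533: from (1² + 4²)(7² + 10²), take (1·7 − 4·10, 1·10 + 4·7) = (7 − 40, 10 + 28) = (-33, 38); dropping signs (only squares matter) gives (33, 38); check 33² + 38² = 1089 + 1444 = 2533 ✓.
  Scale by k = 3: (3·33, 3·38) = (99, 114).
Step 4: Order so x ≤ y and verify: 99² + 114² = 9801 + 12996 = 22797 = n. ✓

n = 22797 = 99² + 114² (one valid representation with x ≤ y).


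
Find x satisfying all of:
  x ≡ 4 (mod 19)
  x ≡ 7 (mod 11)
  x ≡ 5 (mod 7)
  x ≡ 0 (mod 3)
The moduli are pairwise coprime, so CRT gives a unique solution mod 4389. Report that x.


Product of moduli M = 19 · 11 · 7 · 3 = 4389.
Merge one congruence at a time:
  Start: x ≡ 4 (mod 19).
  Combine with x ≡ 7 (mod 11); new modulus lcm = 209.
    Write x = 4 + 19·t and substitute into x ≡ 7 (mod 11): 19·t ≡ 7 − 4 = 3 (mod 11).
    Reduce coefficients mod 11: 8·t ≡ 3 (mod 11).
    The inverse of 8 mod 11 is 7 (since 8·7 = 56 = 5·11 + 1), so t ≡ 7·3 = 21 ≡ 10 (mod 11).
    Then x = 4 + 19·10 = 194, valid modulo lcm(19, 11) = 209: x ≡ 194 (mod 209).
  Combine with x ≡ 5 (mod 7); new modulus lcm = 1463.
    Write x = 194 + 209·t and substitute into x ≡ 5 (mod 7): 209·t ≡ 5 − 194 = -189 (mod 7).
    Reduce coefficients mod 7: 6·t ≡ 0 (mod 7).
    The inverse of 6 mod 7 is 6 (since 6·6 = 36 = 5·7 + 1), so t ≡ 6·0 = 0 ≡ 0 (mod 7).
    Then x = 194 + 209·0 = 194, valid modulo lcm(209, 7) = 1463: x ≡ 194 (mod 1463).
  Combine with x ≡ 0 (mod 3); new modulus lcm = 4389.
    Write x = 194 + 1463·t and substitute into x ≡ 0 (mod 3): 1463·t ≡ 0 − 194 = -194 (mod 3).
    Reduce coefficients mod 3: 2·t ≡ 1 (mod 3).
    The inverse of 2 mod 3 is 2 (since 2·2 = 4 = 1·3 + 1), so t ≡ 2·1 = 2 ≡ 2 (mod 3).
    Then x = 194 + 1463·2 = 3120, valid modulo lcm(1463, 3) = 4389: x ≡ 3120 (mod 4389).
Verify against each original: 3120 mod 19 = 4, 3120 mod 11 = 7, 3120 mod 7 = 5, 3120 mod 3 = 0.

x ≡ 3120 (mod 4389).


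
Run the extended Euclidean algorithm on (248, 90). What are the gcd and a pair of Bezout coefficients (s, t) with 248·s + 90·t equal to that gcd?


Euclidean algorithm on (248, 90) — divide until remainder is 0:
  248 = 2 · 90 + 68
  90 = 1 · 68 + 22
  68 = 3 · 22 + 2
  22 = 11 · 2 + 0
gcd(248, 90) = 2.
Track Bezout coefficients alongside the remainders: start with r₀ = 248 = a·1 + b·0 (s = 1, t = 0) and r₁ = 90 = a·0 + b·1 (s = 0, t = 1); each new remainder r_{k+1} = r_{k-1} − q_k·r_k inherits s_{k+1} = s_{k-1} − q_k·s_k, t_{k+1} = t_{k-1} − q_k·t_k, so r_k = a·s_k + b·t_k at every step:
  q = 2: r = 68, s = 1 − 2·0 = 1, t = 0 − 2·1 = -2  (check: 248·1 + 90·(-2) = 68)
  q = 1: r = 22, s = 0 − 1·1 = -1, t = 1 − 1·(-2) = 3  (check: 248·(-1) + 90·3 = 22)
  q = 3: r = 2, s = 1 − 3·(-1) = 4, t = -2 − 3·3 = -11  (check: 248·4 + 90·(-11) = 2)
The row with r = 2 (the gcd) gives the Bezout coefficients s = 4, t = -11.
Result: 248 · (4) + 90 · (-11) = 2.

gcd(248, 90) = 2; s = 4, t = -11 (check: 248·4 + 90·(-11) = 2).


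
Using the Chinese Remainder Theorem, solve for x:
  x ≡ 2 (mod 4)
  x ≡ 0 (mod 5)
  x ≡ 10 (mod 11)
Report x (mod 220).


Moduli 4, 5, 11 are pairwise coprime; by CRT there is a unique solution modulo M = 4 · 5 · 11 = 220.
Solve pairwise, accumulating the modulus:
  Start with x ≡ 2 (mod 4).
  Combine with x ≡ 0 (mod 5): since gcd(4, 5) = 1, we get a unique residue mod 20.
    Write x = 2 + 4·t and substitute into x ≡ 0 (mod 5): 4·t ≡ 0 − 2 = -2 (mod 5).
    Reduce coefficients mod 5: 4·t ≡ 3 (mod 5).
    The inverse of 4 mod 5 is 4 (since 4·4 = 16 = 3·5 + 1), so t ≡ 4·3 = 12 ≡ 2 (mod 5).
    Then x = 2 + 4·2 = 10, valid modulo lcm(4, 5) = 20: x ≡ 10 (mod 20).
  Combine with x ≡ 10 (mod 11): since gcd(20, 11) = 1, we get a unique residue mod 220.
    Write x = 10 + 20·t and substitute into x ≡ 10 (mod 11): 20·t ≡ 10 − 10 = 0 (mod 11).
    Reduce coefficients mod 11: 9·t ≡ 0 (mod 11).
    The inverse of 9 mod 11 is 5 (since 9·5 = 45 = 4·11 + 1), so t ≡ 5·0 = 0 ≡ 0 (mod 11).
    Then x = 10 + 20·0 = 10, valid modulo lcm(20, 11) = 220: x ≡ 10 (mod 220).
Verify: 10 mod 4 = 2 ✓, 10 mod 5 = 0 ✓, 10 mod 11 = 10 ✓.

x ≡ 10 (mod 220).


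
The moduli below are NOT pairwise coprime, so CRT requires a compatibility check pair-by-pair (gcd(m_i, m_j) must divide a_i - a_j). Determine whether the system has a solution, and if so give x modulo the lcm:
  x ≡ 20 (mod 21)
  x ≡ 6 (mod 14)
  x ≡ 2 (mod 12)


Moduli 21, 14, 12 are not pairwise coprime, so CRT works modulo lcm(m_i) when all pairwise compatibility conditions hold.
Pairwise compatibility: gcd(m_i, m_j) must divide a_i - a_j for every pair.
Merge one congruence at a time:
  Start: x ≡ 20 (mod 21).
  Combine with x ≡ 6 (mod 14): gcd(21, 14) = 7; 6 - 20 = -14, which IS divisible by 7, so compatible.
    Write x = 20 + 21·t and substitute into x ≡ 6 (mod 14): 21·t ≡ 6 − 20 = -14 (mod 14).
    Divide the congruence (and modulus) by g = 7: 3·t ≡ -2 (mod 2).
    Reduce coefficients mod 2: 1·t ≡ 0 (mod 2).
    So t ≡ 0 (mod 2).
    Then x = 20 + 21·0 = 20, valid modulo lcm(21, 14) = 42: x ≡ 20 (mod 42).
  Combine with x ≡ 2 (mod 12): gcd(42, 12) = 6; 2 - 20 = -18, which IS divisible by 6, so compatible.
    Write x = 20 + 42·t and substitute into x ≡ 2 (mod 12): 42·t ≡ 2 − 20 = -18 (mod 12).
    Divide the congruence (and modulus) by g = 6: 7·t ≡ -3 (mod 2).
    Reduce coefficients mod 2: 1·t ≡ 1 (mod 2).
    So t ≡ 1 (mod 2).
    Then x = 20 + 42·1 = 62, valid modulo lcm(42, 12) = 84: x ≡ 62 (mod 84).
Verify: 62 mod 21 = 20, 62 mod 14 = 6, 62 mod 12 = 2.

x ≡ 62 (mod 84).


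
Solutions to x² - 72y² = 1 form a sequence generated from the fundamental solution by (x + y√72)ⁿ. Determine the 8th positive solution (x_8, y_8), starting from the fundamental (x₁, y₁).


Step 1: Find the fundamental solution (x₁, y₁) of x² - 72y² = 1.
  Expand √72 as a continued fraction. a₀ = ⌊√72⌋ = 8; iterate m_{k+1} = d_k·a_k − m_k, d_{k+1} = (72 − m_{k+1}²)/d_k, a_{k+1} = ⌊(a₀ + m_{k+1})/d_{k+1}⌋ (starting m₀ = 0, d₀ = 1), with convergents p_k = a_k·p_{k-1} + p_{k-2}, q_k = a_k·q_{k-1} + q_{k-2} (p₋₁ = 1, q₋₁ = 0):
  k = 0: a₀ = 8; p₀/q₀ = 8/1; p₀² − 72·q₀² = 64 − 72 = -8.
  k = 1: m = 8, d = 8, a = ⌊(8 + 8)/8⌋ = 2; p/q = (2·8 + 1)/(2·1 + 0) = 17/2; p² − 72·q² = 289 − 288 = 1.
  The first convergent with p² − 72·q² = 1 gives the fundamental solution (x₁, y₁) = (17, 2).
Step 2: Apply the recurrence (x_{n+1}, y_{n+1}) = (x₁x_n + 72y₁y_n, x₁y_n + y₁x_n) repeatedly.
  From (x_1, y_1) = (17, 2): x_2 = 17·17 + 72·2·2 = 577; y_2 = 17·2 + 2·17 = 68.
  From (x_2, y_2) = (577, 68): x_3 = 17·577 + 72·2·68 = 19601; y_3 = 17·68 + 2·577 = 2310.
  From (x_3, y_3) = (19601, 2310): x_4 = 17·19601 + 72·2·2310 = 665857; y_4 = 17·2310 + 2·19601 = 78472.
  From (x_4, y_4) = (665857, 78472): x_5 = 17·665857 + 72·2·78472 = 22619537; y_5 = 17·78472 + 2·665857 = 2665738.
  From (x_5, y_5) = (22619537, 2665738): x_6 = 17·22619537 + 72·2·2665738 = 768398401; y_6 = 17·2665738 + 2·22619537 = 90556620.
  From (x_6, y_6) = (768398401, 90556620): x_7 = 17·768398401 + 72·2·90556620 = 26102926097; y_7 = 17·90556620 + 2·768398401 = 3076259342.
  From (x_7, y_7) = (26102926097, 3076259342): x_8 = 17·26102926097 + 72·2·3076259342 = 886731088897; y_8 = 17·3076259342 + 2·26102926097 = 104502261008.
Step 3: Verify x_8² - 72·y_8² = 786292024016459316676609 - 786292024016459316676608 = 1 (should be 1). ✓

(x_1, y_1) = (17, 2); (x_8, y_8) = (886731088897, 104502261008).


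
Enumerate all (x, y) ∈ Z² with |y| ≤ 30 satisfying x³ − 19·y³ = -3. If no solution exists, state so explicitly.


The equation is x³ - 19y³ = -3. For fixed y, x³ = 19·y³ − 3, so a solution requires the RHS to be a perfect cube.
Strategy: iterate y from -30 to 30, compute RHS = 19·y³ − 3, and check whether it is a (positive or negative) perfect cube.
Check small values of y:
  y = 0: RHS = -3 is not a perfect cube.
  y = 1: RHS = 16 is not a perfect cube.
  y = -1: RHS = -22 is not a perfect cube.
  y = 2: RHS = 149 is not a perfect cube.
  y = -2: RHS = -155 is not a perfect cube.
  y = 3: RHS = 510 is not a perfect cube.
  y = -3: RHS = -516 is not a perfect cube.
Continuing the search up to |y| = 30 finds no solutions either.
No (x, y) in the scanned range satisfies the equation.

No integer solutions with |y| ≤ 30.


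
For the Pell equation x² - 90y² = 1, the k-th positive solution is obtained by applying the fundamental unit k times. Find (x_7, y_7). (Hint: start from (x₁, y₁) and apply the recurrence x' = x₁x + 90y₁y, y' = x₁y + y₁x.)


Step 1: Find the fundamental solution (x₁, y₁) of x² - 90y² = 1.
  Expand √90 as a continued fraction. a₀ = ⌊√90⌋ = 9; iterate m_{k+1} = d_k·a_k − m_k, d_{k+1} = (90 − m_{k+1}²)/d_k, a_{k+1} = ⌊(a₀ + m_{k+1})/d_{k+1}⌋ (starting m₀ = 0, d₀ = 1), with convergents p_k = a_k·p_{k-1} + p_{k-2}, q_k = a_k·q_{k-1} + q_{k-2} (p₋₁ = 1, q₋₁ = 0):
  k = 0: a₀ = 9; p₀/q₀ = 9/1; p₀² − 90·q₀² = 81 − 90 = -9.
  k = 1: m = 9, d = 9, a = ⌊(9 + 9)/9⌋ = 2; p/q = (2·9 + 1)/(2·1 + 0) = 19/2; p² − 90·q² = 361 − 360 = 1.
  The first convergent with p² − 90·q² = 1 gives the fundamental solution (x₁, y₁) = (19, 2).
Step 2: Apply the recurrence (x_{n+1}, y_{n+1}) = (x₁x_n + 90y₁y_n, x₁y_n + y₁x_n) repeatedly.
  From (x_1, y_1) = (19, 2): x_2 = 19·19 + 90·2·2 = 721; y_2 = 19·2 + 2·19 = 76.
  From (x_2, y_2) = (721, 76): x_3 = 19·721 + 90·2·76 = 27379; y_3 = 19·76 + 2·721 = 2886.
  From (x_3, y_3) = (27379, 2886): x_4 = 19·27379 + 90·2·2886 = 1039681; y_4 = 19·2886 + 2·27379 = 109592.
  From (x_4, y_4) = (1039681, 109592): x_5 = 19·1039681 + 90·2·109592 = 39480499; y_5 = 19·109592 + 2·1039681 = 4161610.
  From (x_5, y_5) = (39480499, 4161610): x_6 = 19·39480499 + 90·2·4161610 = 1499219281; y_6 = 19·4161610 + 2·39480499 = 158031588.
  From (x_6, y_6) = (1499219281, 158031588): x_7 = 19·1499219281 + 90·2·158031588 = 56930852179; y_7 = 19·158031588 + 2·1499219281 = 6001038734.
Step 3: Verify x_7² - 90·y_7² = 3241121929827149048041 - 3241121929827149048040 = 1 (should be 1). ✓

(x_1, y_1) = (19, 2); (x_7, y_7) = (56930852179, 6001038734).


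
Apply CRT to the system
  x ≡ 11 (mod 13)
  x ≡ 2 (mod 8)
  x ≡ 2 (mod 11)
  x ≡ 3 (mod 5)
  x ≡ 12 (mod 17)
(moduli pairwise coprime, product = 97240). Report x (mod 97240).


Product of moduli M = 13 · 8 · 11 · 5 · 17 = 97240.
Merge one congruence at a time:
  Start: x ≡ 11 (mod 13).
  Combine with x ≡ 2 (mod 8); new modulus lcm = 104.
    Write x = 11 + 13·t and substitute into x ≡ 2 (mod 8): 13·t ≡ 2 − 11 = -9 (mod 8).
    Reduce coefficients mod 8: 5·t ≡ 7 (mod 8).
    The inverse of 5 mod 8 is 5 (since 5·5 = 25 = 3·8 + 1), so t ≡ 5·7 = 35 ≡ 3 (mod 8).
    Then x = 11 + 13·3 = 50, valid modulo lcm(13, 8) = 104: x ≡ 50 (mod 104).
  Combine with x ≡ 2 (mod 11); new modulus lcm = 1144.
    Write x = 50 + 104·t and substitute into x ≡ 2 (mod 11): 104·t ≡ 2 − 50 = -48 (mod 11).
    Reduce coefficients mod 11: 5·t ≡ 7 (mod 11).
    The inverse of 5 mod 11 is 9 (since 5·9 = 45 = 4·11 + 1), so t ≡ 9·7 = 63 ≡ 8 (mod 11).
    Then x = 50 + 104·8 = 882, valid modulo lcm(104, 11) = 1144: x ≡ 882 (mod 1144).
  Combine with x ≡ 3 (mod 5); new modulus lcm = 5720.
    Write x = 882 + 1144·t and substitute into x ≡ 3 (mod 5): 1144·t ≡ 3 − 882 = -879 (mod 5).
    Reduce coefficients mod 5: 4·t ≡ 1 (mod 5).
    The inverse of 4 mod 5 is 4 (since 4·4 = 16 = 3·5 + 1), so t ≡ 4·1 = 4 ≡ 4 (mod 5).
    Then x = 882 + 1144·4 = 5458, valid modulo lcm(1144, 5) = 5720: x ≡ 5458 (mod 5720).
  Combine with x ≡ 12 (mod 17); new modulus lcm = 97240.
    Write x = 5458 + 5720·t and substitute into x ≡ 12 (mod 17): 5720·t ≡ 12 − 5458 = -5446 (mod 17).
    Reduce coefficients mod 17: 8·t ≡ 11 (mod 17).
    The inverse of 8 mod 17 is 15 (since 8·15 = 120 = 7·17 + 1), so t ≡ 15·11 = 165 ≡ 12 (mod 17).
    Then x = 5458 + 5720·12 = 74098, valid modulo lcm(5720, 17) = 97240: x ≡ 74098 (mod 97240).
Verify against each original: 74098 mod 13 = 11, 74098 mod 8 = 2, 74098 mod 11 = 2, 74098 mod 5 = 3, 74098 mod 17 = 12.

x ≡ 74098 (mod 97240).


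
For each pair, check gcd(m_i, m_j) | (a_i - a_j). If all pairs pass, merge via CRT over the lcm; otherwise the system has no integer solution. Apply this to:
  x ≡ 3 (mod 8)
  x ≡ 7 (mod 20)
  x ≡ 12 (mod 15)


Moduli 8, 20, 15 are not pairwise coprime, so CRT works modulo lcm(m_i) when all pairwise compatibility conditions hold.
Pairwise compatibility: gcd(m_i, m_j) must divide a_i - a_j for every pair.
Merge one congruence at a time:
  Start: x ≡ 3 (mod 8).
  Combine with x ≡ 7 (mod 20): gcd(8, 20) = 4; 7 - 3 = 4, which IS divisible by 4, so compatible.
    Write x = 3 + 8·t and substitute into x ≡ 7 (mod 20): 8·t ≡ 7 − 3 = 4 (mod 20).
    Divide the congruence (and modulus) by g = 4: 2·t ≡ 1 (mod 5).
    The inverse of 2 mod 5 is 3 (since 2·3 = 6 = 1·5 + 1), so t ≡ 3·1 = 3 ≡ 3 (mod 5).
    Then x = 3 + 8·3 = 27, valid modulo lcm(8, 20) = 40: x ≡ 27 (mod 40).
  Combine with x ≡ 12 (mod 15): gcd(40, 15) = 5; 12 - 27 = -15, which IS divisible by 5, so compatible.
    Write x = 27 + 40·t and substitute into x ≡ 12 (mod 15): 40·t ≡ 12 − 27 = -15 (mod 15).
    Divide the congruence (and modulus) by g = 5: 8·t ≡ -3 (mod 3).
    Reduce coefficients mod 3: 2·t ≡ 0 (mod 3).
    The inverse of 2 mod 3 is 2 (since 2·2 = 4 = 1·3 + 1), so t ≡ 2·0 = 0 ≡ 0 (mod 3).
    Then x = 27 + 40·0 = 27, valid modulo lcm(40, 15) = 120: x ≡ 27 (mod 120).
Verify: 27 mod 8 = 3, 27 mod 20 = 7, 27 mod 15 = 12.

x ≡ 27 (mod 120).


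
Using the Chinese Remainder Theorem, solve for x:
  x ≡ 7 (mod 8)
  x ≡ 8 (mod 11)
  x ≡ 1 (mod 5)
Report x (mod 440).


Moduli 8, 11, 5 are pairwise coprime; by CRT there is a unique solution modulo M = 8 · 11 · 5 = 440.
Solve pairwise, accumulating the modulus:
  Start with x ≡ 7 (mod 8).
  Combine with x ≡ 8 (mod 11): since gcd(8, 11) = 1, we get a unique residue mod 88.
    Write x = 7 + 8·t and substitute into x ≡ 8 (mod 11): 8·t ≡ 8 − 7 = 1 (mod 11).
    The inverse of 8 mod 11 is 7 (since 8·7 = 56 = 5·11 + 1), so t ≡ 7·1 = 7 ≡ 7 (mod 11).
    Then x = 7 + 8·7 = 63, valid modulo lcm(8, 11) = 88: x ≡ 63 (mod 88).
  Combine with x ≡ 1 (mod 5): since gcd(88, 5) = 1, we get a unique residue mod 440.
    Write x = 63 + 88·t and substitute into x ≡ 1 (mod 5): 88·t ≡ 1 − 63 = -62 (mod 5).
    Reduce coefficients mod 5: 3·t ≡ 3 (mod 5).
    The inverse of 3 mod 5 is 2 (since 3·2 = 6 = 1·5 + 1), so t ≡ 2·3 = 6 ≡ 1 (mod 5).
    Then x = 63 + 88·1 = 151, valid modulo lcm(88, 5) = 440: x ≡ 151 (mod 440).
Verify: 151 mod 8 = 7 ✓, 151 mod 11 = 8 ✓, 151 mod 5 = 1 ✓.

x ≡ 151 (mod 440).


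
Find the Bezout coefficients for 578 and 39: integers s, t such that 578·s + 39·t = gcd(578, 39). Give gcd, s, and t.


Euclidean algorithm on (578, 39) — divide until remainder is 0:
  578 = 14 · 39 + 32
  39 = 1 · 32 + 7
  32 = 4 · 7 + 4
  7 = 1 · 4 + 3
  4 = 1 · 3 + 1
  3 = 3 · 1 + 0
gcd(578, 39) = 1.
Track Bezout coefficients alongside the remainders: start with r₀ = 578 = a·1 + b·0 (s = 1, t = 0) and r₁ = 39 = a·0 + b·1 (s = 0, t = 1); each new remainder r_{k+1} = r_{k-1} − q_k·r_k inherits s_{k+1} = s_{k-1} − q_k·s_k, t_{k+1} = t_{k-1} − q_k·t_k, so r_k = a·s_k + b·t_k at every step:
  q = 14: r = 32, s = 1 − 14·0 = 1, t = 0 − 14·1 = -14  (check: 578·1 + 39·(-14) = 32)
  q = 1: r = 7, s = 0 − 1·1 = -1, t = 1 − 1·(-14) = 15  (check: 578·(-1) + 39·15 = 7)
  q = 4: r = 4, s = 1 − 4·(-1) = 5, t = -14 − 4·15 = -74  (check: 578·5 + 39·(-74) = 4)
  q = 1: r = 3, s = -1 − 1·5 = -6, t = 15 − 1·(-74) = 89  (check: 578·(-6) + 39·89 = 3)
  q = 1: r = 1, s = 5 − 1·(-6) = 11, t = -74 − 1·89 = -163  (check: 578·11 + 39·(-163) = 1)
The row with r = 1 (the gcd) gives the Bezout coefficients s = 11, t = -163.
Result: 578 · (11) + 39 · (-163) = 1.

gcd(578, 39) = 1; s = 11, t = -163 (check: 578·11 + 39·(-163) = 1).


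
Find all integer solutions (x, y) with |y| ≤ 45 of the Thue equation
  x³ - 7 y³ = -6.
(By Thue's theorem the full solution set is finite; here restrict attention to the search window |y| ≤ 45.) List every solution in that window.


The equation is x³ - 7y³ = -6. For fixed y, x³ = 7·y³ − 6, so a solution requires the RHS to be a perfect cube.
Strategy: iterate y from -45 to 45, compute RHS = 7·y³ − 6, and check whether it is a (positive or negative) perfect cube.
Check small values of y:
  y = 0: RHS = -6 is not a perfect cube.
  y = 1: RHS = 1 = (1)³ ⇒ x = 1 works.
  y = -1: RHS = -13 is not a perfect cube.
  y = 2: RHS = 50 is not a perfect cube.
  y = -2: RHS = -62 is not a perfect cube.
  y = 3: RHS = 183 is not a perfect cube.
  y = -3: RHS = -195 is not a perfect cube.
Continuing the search up to |y| = 45 finds no further solutions beyond those listed.
Collected solutions: (1, 1).

Solutions (with |y| ≤ 45): (1, 1).


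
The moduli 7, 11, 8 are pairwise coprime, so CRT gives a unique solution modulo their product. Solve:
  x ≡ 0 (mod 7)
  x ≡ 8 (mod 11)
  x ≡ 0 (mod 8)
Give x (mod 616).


Moduli 7, 11, 8 are pairwise coprime; by CRT there is a unique solution modulo M = 7 · 11 · 8 = 616.
Solve pairwise, accumulating the modulus:
  Start with x ≡ 0 (mod 7).
  Combine with x ≡ 8 (mod 11): since gcd(7, 11) = 1, we get a unique residue mod 77.
    Write x = 0 + 7·t and substitute into x ≡ 8 (mod 11): 7·t ≡ 8 − 0 = 8 (mod 11).
    The inverse of 7 mod 11 is 8 (since 7·8 = 56 = 5·11 + 1), so t ≡ 8·8 = 64 ≡ 9 (mod 11).
    Then x = 0 + 7·9 = 63, valid modulo lcm(7, 11) = 77: x ≡ 63 (mod 77).
  Combine with x ≡ 0 (mod 8): since gcd(77, 8) = 1, we get a unique residue mod 616.
    Write x = 63 + 77·t and substitute into x ≡ 0 (mod 8): 77·t ≡ 0 − 63 = -63 (mod 8).
    Reduce coefficients mod 8: 5·t ≡ 1 (mod 8).
    The inverse of 5 mod 8 is 5 (since 5·5 = 25 = 3·8 + 1), so t ≡ 5·1 = 5 ≡ 5 (mod 8).
    Then x = 63 + 77·5 = 448, valid modulo lcm(77, 8) = 616: x ≡ 448 (mod 616).
Verify: 448 mod 7 = 0 ✓, 448 mod 11 = 8 ✓, 448 mod 8 = 0 ✓.

x ≡ 448 (mod 616).


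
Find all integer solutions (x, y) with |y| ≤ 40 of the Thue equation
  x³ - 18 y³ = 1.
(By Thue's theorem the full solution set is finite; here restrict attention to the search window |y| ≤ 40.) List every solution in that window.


The equation is x³ - 18y³ = 1. For fixed y, x³ = 18·y³ + 1, so a solution requires the RHS to be a perfect cube.
Strategy: iterate y from -40 to 40, compute RHS = 18·y³ + 1, and check whether it is a (positive or negative) perfect cube.
Check small values of y:
  y = 0: RHS = 1 = (1)³ ⇒ x = 1 works.
  y = 1: RHS = 19 is not a perfect cube.
  y = -1: RHS = -17 is not a perfect cube.
  y = 2: RHS = 145 is not a perfect cube.
  y = -2: RHS = -143 is not a perfect cube.
  y = 3: RHS = 487 is not a perfect cube.
  y = -3: RHS = -485 is not a perfect cube.
Continuing the search up to |y| = 40 finds no further solutions beyond those listed.
Collected solutions: (1, 0).

Solutions (with |y| ≤ 40): (1, 0).


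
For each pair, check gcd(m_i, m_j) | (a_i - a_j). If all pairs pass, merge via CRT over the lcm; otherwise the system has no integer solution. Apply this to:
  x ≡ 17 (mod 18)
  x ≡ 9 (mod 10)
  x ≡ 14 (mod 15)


Moduli 18, 10, 15 are not pairwise coprime, so CRT works modulo lcm(m_i) when all pairwise compatibility conditions hold.
Pairwise compatibility: gcd(m_i, m_j) must divide a_i - a_j for every pair.
Merge one congruence at a time:
  Start: x ≡ 17 (mod 18).
  Combine with x ≡ 9 (mod 10): gcd(18, 10) = 2; 9 - 17 = -8, which IS divisible by 2, so compatible.
    Write x = 17 + 18·t and substitute into x ≡ 9 (mod 10): 18·t ≡ 9 − 17 = -8 (mod 10).
    Divide the congruence (and modulus) by g = 2: 9·t ≡ -4 (mod 5).
    Reduce coefficients mod 5: 4·t ≡ 1 (mod 5).
    The inverse of 4 mod 5 is 4 (since 4·4 = 16 = 3·5 + 1), so t ≡ 4·1 = 4 ≡ 4 (mod 5).
    Then x = 17 + 18·4 = 89, valid modulo lcm(18, 10) = 90: x ≡ 89 (mod 90).
  Combine with x ≡ 14 (mod 15): gcd(90, 15) = 15; 14 - 89 = -75, which IS divisible by 15, so compatible.
    Write x = 89 + 90·t and substitute into x ≡ 14 (mod 15): 90·t ≡ 14 − 89 = -75 (mod 15).
    Divide the congruence (and modulus) by g = 15: 6·t ≡ -5 (mod 1).
    Modulo 1 every t works; take t = 0.
    Then x = 89 + 90·0 = 89, valid modulo lcm(90, 15) = 90: x ≡ 89 (mod 90).
Verify: 89 mod 18 = 17, 89 mod 10 = 9, 89 mod 15 = 14.

x ≡ 89 (mod 90).


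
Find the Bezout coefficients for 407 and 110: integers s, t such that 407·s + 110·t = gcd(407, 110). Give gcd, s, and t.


Euclidean algorithm on (407, 110) — divide until remainder is 0:
  407 = 3 · 110 + 77
  110 = 1 · 77 + 33
  77 = 2 · 33 + 11
  33 = 3 · 11 + 0
gcd(407, 110) = 11.
Track Bezout coefficients alongside the remainders: start with r₀ = 407 = a·1 + b·0 (s = 1, t = 0) and r₁ = 110 = a·0 + b·1 (s = 0, t = 1); each new remainder r_{k+1} = r_{k-1} − q_k·r_k inherits s_{k+1} = s_{k-1} − q_k·s_k, t_{k+1} = t_{k-1} − q_k·t_k, so r_k = a·s_k + b·t_k at every step:
  q = 3: r = 77, s = 1 − 3·0 = 1, t = 0 − 3·1 = -3  (check: 407·1 + 110·(-3) = 77)
  q = 1: r = 33, s = 0 − 1·1 = -1, t = 1 − 1·(-3) = 4  (check: 407·(-1) + 110·4 = 33)
  q = 2: r = 11, s = 1 − 2·(-1) = 3, t = -3 − 2·4 = -11  (check: 407·3 + 110·(-11) = 11)
The row with r = 11 (the gcd) gives the Bezout coefficients s = 3, t = -11.
Result: 407 · (3) + 110 · (-11) = 11.

gcd(407, 110) = 11; s = 3, t = -11 (check: 407·3 + 110·(-11) = 11).


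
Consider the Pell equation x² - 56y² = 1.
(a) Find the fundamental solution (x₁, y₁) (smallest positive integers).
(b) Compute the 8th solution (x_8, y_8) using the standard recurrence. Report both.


Step 1: Find the fundamental solution (x₁, y₁) of x² - 56y² = 1.
  Expand √56 as a continued fraction. a₀ = ⌊√56⌋ = 7; iterate m_{k+1} = d_k·a_k − m_k, d_{k+1} = (56 − m_{k+1}²)/d_k, a_{k+1} = ⌊(a₀ + m_{k+1})/d_{k+1}⌋ (starting m₀ = 0, d₀ = 1), with convergents p_k = a_k·p_{k-1} + p_{k-2}, q_k = a_k·q_{k-1} + q_{k-2} (p₋₁ = 1, q₋₁ = 0):
  k = 0: a₀ = 7; p₀/q₀ = 7/1; p₀² − 56·q₀² = 49 − 56 = -7.
  k = 1: m = 7, d = 7, a = ⌊(7 + 7)/7⌋ = 2; p/q = (2·7 + 1)/(2·1 + 0) = 15/2; p² − 56·q² = 225 − 224 = 1.
  The first convergent with p² − 56·q² = 1 gives the fundamental solution (x₁, y₁) = (15, 2).
Step 2: Apply the recurrence (x_{n+1}, y_{n+1}) = (x₁x_n + 56y₁y_n, x₁y_n + y₁x_n) repeatedly.
  From (x_1, y_1) = (15, 2): x_2 = 15·15 + 56·2·2 = 449; y_2 = 15·2 + 2·15 = 60.
  From (x_2, y_2) = (449, 60): x_3 = 15·449 + 56·2·60 = 13455; y_3 = 15·60 + 2·449 = 1798.
  From (x_3, y_3) = (13455, 1798): x_4 = 15·13455 + 56·2·1798 = 403201; y_4 = 15·1798 + 2·13455 = 53880.
  From (x_4, y_4) = (403201, 53880): x_5 = 15·403201 + 56·2·53880 = 12082575; y_5 = 15·53880 + 2·403201 = 1614602.
  From (x_5, y_5) = (12082575, 1614602): x_6 = 15·12082575 + 56·2·1614602 = 362074049; y_6 = 15·1614602 + 2·12082575 = 48384180.
  From (x_6, y_6) = (362074049, 48384180): x_7 = 15·362074049 + 56·2·48384180 = 10850138895; y_7 = 15·48384180 + 2·362074049 = 1449910798.
  From (x_7, y_7) = (10850138895, 1449910798): x_8 = 15·10850138895 + 56·2·1449910798 = 325142092801; y_8 = 15·1449910798 + 2·10850138895 = 43448939760.
Step 3: Verify x_8² - 56·y_8² = 105717380511014096025601 - 105717380511014096025600 = 1 (should be 1). ✓

(x_1, y_1) = (15, 2); (x_8, y_8) = (325142092801, 43448939760).


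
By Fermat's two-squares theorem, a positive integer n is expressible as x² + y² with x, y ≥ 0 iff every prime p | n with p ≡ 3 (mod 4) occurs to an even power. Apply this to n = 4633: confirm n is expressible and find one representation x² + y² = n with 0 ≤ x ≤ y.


Step 1: Factor n = 4633 = 41 · 113.
Step 2: Check the mod-4 condition on each prime factor: 41 ≡ 1 (mod 4), exponent 1; 113 ≡ 1 (mod 4), exponent 1.
All primes ≡ 3 (mod 4) appear to even exponent (or don't appear), so by the two-squares theorem n IS expressible as a sum of two squares.
Step 3: Build a representation. Here n = 41 · 113 is a product of primes ≡ 1 (mod 4). Each prime p ≡ 1 (mod 4) is itself a sum of two squares; find a² by testing p − a² for a perfect square:
  41: 41 − 1² = 40, 41 − 2² = 37, 41 − 3² = 32, 41 − 4² = 25 = 5² ⇒ 41 = 4² + 5².
  113: 113 − 1² = 112, 113 − 2² = 109, 113 − 3² = 104, 113 − 4² = 97, 113 − 5² = 88, 113 − 6² = 77, 113 − 7² = 64 = 8² ⇒ 113 = 7² + 8².
  Combine using the Brahmagupta–Fibonacci identity (a² + b²)(c² + d²) = (ac − bd)² + (ad + bc)² = (ac + bd)² + (ad − bc)²:
  41 · 113 = 4633: from (4² + 5²)(7² + 8²), take (4·7 − 5·8, 4·8 + 5·7) = (28 − 40, 32 + 35) = (-12, 67); dropping signs (only squares matter) gives (12, 67); check 12² + 67² = 144 + 4489 = 4633 ✓.
Step 4: Order so x ≤ y and verify: 12² + 67² = 144 + 4489 = 4633 = n. ✓

n = 4633 = 12² + 67² (one valid representation with x ≤ y).


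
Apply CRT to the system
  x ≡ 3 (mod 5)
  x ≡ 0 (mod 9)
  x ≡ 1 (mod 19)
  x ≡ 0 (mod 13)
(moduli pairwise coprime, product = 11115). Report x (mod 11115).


Product of moduli M = 5 · 9 · 19 · 13 = 11115.
Merge one congruence at a time:
  Start: x ≡ 3 (mod 5).
  Combine with x ≡ 0 (mod 9); new modulus lcm = 45.
    Write x = 3 + 5·t and substitute into x ≡ 0 (mod 9): 5·t ≡ 0 − 3 = -3 (mod 9).
    Reduce coefficients mod 9: 5·t ≡ 6 (mod 9).
    The inverse of 5 mod 9 is 2 (since 5·2 = 10 = 1·9 + 1), so t ≡ 2·6 = 12 ≡ 3 (mod 9).
    Then x = 3 + 5·3 = 18, valid modulo lcm(5, 9) = 45: x ≡ 18 (mod 45).
  Combine with x ≡ 1 (mod 19); new modulus lcm = 855.
    Write x = 18 + 45·t and substitute into x ≡ 1 (mod 19): 45·t ≡ 1 − 18 = -17 (mod 19).
    Reduce coefficients mod 19: 7·t ≡ 2 (mod 19).
    The inverse of 7 mod 19 is 11 (since 7·11 = 77 = 4·19 + 1), so t ≡ 11·2 = 22 ≡ 3 (mod 19).
    Then x = 18 + 45·3 = 153, valid modulo lcm(45, 19) = 855: x ≡ 153 (mod 855).
  Combine with x ≡ 0 (mod 13); new modulus lcm = 11115.
    Write x = 153 + 855·t and substitute into x ≡ 0 (mod 13): 855·t ≡ 0 − 153 = -153 (mod 13).
    Reduce coefficients mod 13: 10·t ≡ 3 (mod 13).
    The inverse of 10 mod 13 is 4 (since 10·4 = 40 = 3·13 + 1), so t ≡ 4·3 = 12 ≡ 12 (mod 13).
    Then x = 153 + 855·12 = 10413, valid modulo lcm(855, 13) = 11115: x ≡ 10413 (mod 11115).
Verify against each original: 10413 mod 5 = 3, 10413 mod 9 = 0, 10413 mod 19 = 1, 10413 mod 13 = 0.

x ≡ 10413 (mod 11115).


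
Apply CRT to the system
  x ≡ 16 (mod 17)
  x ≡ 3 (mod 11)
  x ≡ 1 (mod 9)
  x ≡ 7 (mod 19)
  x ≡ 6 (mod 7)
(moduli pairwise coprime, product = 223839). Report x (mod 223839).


Product of moduli M = 17 · 11 · 9 · 19 · 7 = 223839.
Merge one congruence at a time:
  Start: x ≡ 16 (mod 17).
  Combine with x ≡ 3 (mod 11); new modulus lcm = 187.
    Write x = 16 + 17·t and substitute into x ≡ 3 (mod 11): 17·t ≡ 3 − 16 = -13 (mod 11).
    Reduce coefficients mod 11: 6·t ≡ 9 (mod 11).
    The inverse of 6 mod 11 is 2 (since 6·2 = 12 = 1·11 + 1), so t ≡ 2·9 = 18 ≡ 7 (mod 11).
    Then x = 16 + 17·7 = 135, valid modulo lcm(17, 11) = 187: x ≡ 135 (mod 187).
  Combine with x ≡ 1 (mod 9); new modulus lcm = 1683.
    Write x = 135 + 187·t and substitute into x ≡ 1 (mod 9): 187·t ≡ 1 − 135 = -134 (mod 9).
    Reduce coefficients mod 9: 7·t ≡ 1 (mod 9).
    The inverse of 7 mod 9 is 4 (since 7·4 = 28 = 3·9 + 1), so t ≡ 4·1 = 4 ≡ 4 (mod 9).
    Then x = 135 + 187·4 = 883, valid modulo lcm(187, 9) = 1683: x ≡ 883 (mod 1683).
  Combine with x ≡ 7 (mod 19); new modulus lcm = 31977.
    Write x = 883 + 1683·t and substitute into x ≡ 7 (mod 19): 1683·t ≡ 7 − 883 = -876 (mod 19).
    Reduce coefficients mod 19: 11·t ≡ 17 (mod 19).
    The inverse of 11 mod 19 is 7 (since 11·7 = 77 = 4·19 + 1), so t ≡ 7·17 = 119 ≡ 5 (mod 19).
    Then x = 883 + 1683·5 = 9298, valid modulo lcm(1683, 19) = 31977: x ≡ 9298 (mod 31977).
  Combine with x ≡ 6 (mod 7); new modulus lcm = 223839.
    Write x = 9298 + 31977·t and substitute into x ≡ 6 (mod 7): 31977·t ≡ 6 − 9298 = -9292 (mod 7).
    Reduce coefficients mod 7: 1·t ≡ 4 (mod 7).
    So t ≡ 4 (mod 7).
    Then x = 9298 + 31977·4 = 137206, valid modulo lcm(31977, 7) = 223839: x ≡ 137206 (mod 223839).
Verify against each original: 137206 mod 17 = 16, 137206 mod 11 = 3, 137206 mod 9 = 1, 137206 mod 19 = 7, 137206 mod 7 = 6.

x ≡ 137206 (mod 223839).


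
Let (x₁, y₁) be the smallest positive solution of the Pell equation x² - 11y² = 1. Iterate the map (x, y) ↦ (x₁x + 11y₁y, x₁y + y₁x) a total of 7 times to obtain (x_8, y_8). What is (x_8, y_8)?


Step 1: Find the fundamental solution (x₁, y₁) of x² - 11y² = 1.
  Expand √11 as a continued fraction. a₀ = ⌊√11⌋ = 3; iterate m_{k+1} = d_k·a_k − m_k, d_{k+1} = (11 − m_{k+1}²)/d_k, a_{k+1} = ⌊(a₀ + m_{k+1})/d_{k+1}⌋ (starting m₀ = 0, d₀ = 1), with convergents p_k = a_k·p_{k-1} + p_{k-2}, q_k = a_k·q_{k-1} + q_{k-2} (p₋₁ = 1, q₋₁ = 0):
  k = 0: a₀ = 3; p₀/q₀ = 3/1; p₀² − 11·q₀² = 9 − 11 = -2.
  k = 1: m = 3, d = 2, a = ⌊(3 + 3)/2⌋ = 3; p/q = (3·3 + 1)/(3·1 + 0) = 10/3; p² − 11·q² = 100 − 99 = 1.
  The first convergent with p² − 11·q² = 1 gives the fundamental solution (x₁, y₁) = (10, 3).
Step 2: Apply the recurrence (x_{n+1}, y_{n+1}) = (x₁x_n + 11y₁y_n, x₁y_n + y₁x_n) repeatedly.
  From (x_1, y_1) = (10, 3): x_2 = 10·10 + 11·3·3 = 199; y_2 = 10·3 + 3·10 = 60.
  From (x_2, y_2) = (199, 60): x_3 = 10·199 + 11·3·60 = 3970; y_3 = 10·60 + 3·199 = 1197.
  From (x_3, y_3) = (3970, 1197): x_4 = 10·3970 + 11·3·1197 = 79201; y_4 = 10·1197 + 3·3970 = 23880.
  From (x_4, y_4) = (79201, 23880): x_5 = 10·79201 + 11·3·23880 = 1580050; y_5 = 10·23880 + 3·79201 = 476403.
  From (x_5, y_5) = (1580050, 476403): x_6 = 10·1580050 + 11·3·476403 = 31521799; y_6 = 10·476403 + 3·1580050 = 9504180.
  From (x_6, y_6) = (31521799, 9504180): x_7 = 10·31521799 + 11·3·9504180 = 628855930; y_7 = 10·9504180 + 3·31521799 = 189607197.
  From (x_7, y_7) = (628855930, 189607197): x_8 = 10·628855930 + 11·3·189607197 = 12545596801; y_8 = 10·189607197 + 3·628855930 = 3782639760.
Step 3: Verify x_8² - 11·y_8² = 157391999093261433601 - 157391999093261433600 = 1 (should be 1). ✓

(x_1, y_1) = (10, 3); (x_8, y_8) = (12545596801, 3782639760).


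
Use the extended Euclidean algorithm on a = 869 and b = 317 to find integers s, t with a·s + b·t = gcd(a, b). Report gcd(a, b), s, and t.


Euclidean algorithm on (869, 317) — divide until remainder is 0:
  869 = 2 · 317 + 235
  317 = 1 · 235 + 82
  235 = 2 · 82 + 71
  82 = 1 · 71 + 11
  71 = 6 · 11 + 5
  11 = 2 · 5 + 1
  5 = 5 · 1 + 0
gcd(869, 317) = 1.
Track Bezout coefficients alongside the remainders: start with r₀ = 869 = a·1 + b·0 (s = 1, t = 0) and r₁ = 317 = a·0 + b·1 (s = 0, t = 1); each new remainder r_{k+1} = r_{k-1} − q_k·r_k inherits s_{k+1} = s_{k-1} − q_k·s_k, t_{k+1} = t_{k-1} − q_k·t_k, so r_k = a·s_k + b·t_k at every step:
  q = 2: r = 235, s = 1 − 2·0 = 1, t = 0 − 2·1 = -2  (check: 869·1 + 317·(-2) = 235)
  q = 1: r = 82, s = 0 − 1·1 = -1, t = 1 − 1·(-2) = 3  (check: 869·(-1) + 317·3 = 82)
  q = 2: r = 71, s = 1 − 2·(-1) = 3, t = -2 − 2·3 = -8  (check: 869·3 + 317·(-8) = 71)
  q = 1: r = 11, s = -1 − 1·3 = -4, t = 3 − 1·(-8) = 11  (check: 869·(-4) + 317·11 = 11)
  q = 6: r = 5, s = 3 − 6·(-4) = 27, t = -8 − 6·11 = -74  (check: 869·27 + 317·(-74) = 5)
  q = 2: r = 1, s = -4 − 2·27 = -58, t = 11 − 2·(-74) = 159  (check: 869·(-58) + 317·159 = 1)
The row with r = 1 (the gcd) gives the Bezout coefficients s = -58, t = 159.
Result: 869 · (-58) + 317 · (159) = 1.

gcd(869, 317) = 1; s = -58, t = 159 (check: 869·(-58) + 317·159 = 1).


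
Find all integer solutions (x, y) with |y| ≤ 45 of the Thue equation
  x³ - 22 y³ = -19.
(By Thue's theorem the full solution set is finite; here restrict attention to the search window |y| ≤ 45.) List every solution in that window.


The equation is x³ - 22y³ = -19. For fixed y, x³ = 22·y³ − 19, so a solution requires the RHS to be a perfect cube.
Strategy: iterate y from -45 to 45, compute RHS = 22·y³ − 19, and check whether it is a (positive or negative) perfect cube.
Check small values of y:
  y = 0: RHS = -19 is not a perfect cube.
  y = 1: RHS = 3 is not a perfect cube.
  y = -1: RHS = -41 is not a perfect cube.
  y = 2: RHS = 157 is not a perfect cube.
  y = -2: RHS = -195 is not a perfect cube.
  y = 3: RHS = 575 is not a perfect cube.
  y = -3: RHS = -613 is not a perfect cube.
Continuing the search up to |y| = 45 finds no solutions either.
No (x, y) in the scanned range satisfies the equation.

No integer solutions with |y| ≤ 45.


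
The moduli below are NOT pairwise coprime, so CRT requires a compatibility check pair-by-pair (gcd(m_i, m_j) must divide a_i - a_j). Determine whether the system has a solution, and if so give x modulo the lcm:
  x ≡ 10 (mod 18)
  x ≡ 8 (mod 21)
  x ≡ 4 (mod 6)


Moduli 18, 21, 6 are not pairwise coprime, so CRT works modulo lcm(m_i) when all pairwise compatibility conditions hold.
Pairwise compatibility: gcd(m_i, m_j) must divide a_i - a_j for every pair.
Merge one congruence at a time:
  Start: x ≡ 10 (mod 18).
  Combine with x ≡ 8 (mod 21): gcd(18, 21) = 3, and 8 - 10 = -2 is NOT divisible by 3.
    ⇒ system is inconsistent (no integer solution).

No solution (the system is inconsistent).


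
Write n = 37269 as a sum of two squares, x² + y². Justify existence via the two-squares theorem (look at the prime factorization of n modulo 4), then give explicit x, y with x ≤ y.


Step 1: Factor n = 37269 = 3^2 · 41 · 101.
Step 2: Check the mod-4 condition on each prime factor: 3 ≡ 3 (mod 4), exponent 2 (must be even); 41 ≡ 1 (mod 4), exponent 1; 101 ≡ 1 (mod 4), exponent 1.
All primes ≡ 3 (mod 4) appear to even exponent (or don't appear), so by the two-squares theorem n IS expressible as a sum of two squares.
Step 3: Build a representation. Group n = k² · m with k = 3 and m = 41 · 101 = 4141 (a product of primes ≡ 1 (mod 4)); a representation of m scales to one of n via (k·x)² + (k·y)² = k²(x² + y²). Each prime p ≡ 1 (mod 4) is itself a sum of two squares; find a² by testing p − a² for a perfect square:
  41: 41 − 1² = 40, 41 − 2² = 37, 41 − 3² = 32, 41 − 4² = 25 = 5² ⇒ 41 = 4² + 5².
  101: 101 − 1² = 100 = 10² ⇒ 101 = 1² + 10².
  Combine using the Brahmagupta–Fibonacci identity (a² + b²)(c² + d²) = (ac − bd)² + (ad + bc)² = (ac + bd)² + (ad − bc)²:
  41 · 101 = 4141: from (4² + 5²)(1² + 10²), take (4·1 − 5·10, 4·10 + 5·1) = (4 − 50, 40 + 5) = (-46, 45); dropping signs (only squares matter) gives (46, 45); check 46² + 45² = 2116 + 2025 = 4141 ✓.
  Scale by k = 3: (3·46, 3·45) = (138, 135).
Step 4: Order so x ≤ y and verify: 135² + 138² = 18225 + 19044 = 37269 = n. ✓

n = 37269 = 135² + 138² (one valid representation with x ≤ y).


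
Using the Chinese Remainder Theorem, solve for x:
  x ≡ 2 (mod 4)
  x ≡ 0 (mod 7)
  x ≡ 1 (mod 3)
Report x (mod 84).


Moduli 4, 7, 3 are pairwise coprime; by CRT there is a unique solution modulo M = 4 · 7 · 3 = 84.
Solve pairwise, accumulating the modulus:
  Start with x ≡ 2 (mod 4).
  Combine with x ≡ 0 (mod 7): since gcd(4, 7) = 1, we get a unique residue mod 28.
    Write x = 2 + 4·t and substitute into x ≡ 0 (mod 7): 4·t ≡ 0 − 2 = -2 (mod 7).
    Reduce coefficients mod 7: 4·t ≡ 5 (mod 7).
    The inverse of 4 mod 7 is 2 (since 4·2 = 8 = 1·7 + 1), so t ≡ 2·5 = 10 ≡ 3 (mod 7).
    Then x = 2 + 4·3 = 14, valid modulo lcm(4, 7) = 28: x ≡ 14 (mod 28).
  Combine with x ≡ 1 (mod 3): since gcd(28, 3) = 1, we get a unique residue mod 84.
    Write x = 14 + 28·t and substitute into x ≡ 1 (mod 3): 28·t ≡ 1 − 14 = -13 (mod 3).
    Reduce coefficients mod 3: 1·t ≡ 2 (mod 3).
    So t ≡ 2 (mod 3).
    Then x = 14 + 28·2 = 70, valid modulo lcm(28, 3) = 84: x ≡ 70 (mod 84).
Verify: 70 mod 4 = 2 ✓, 70 mod 7 = 0 ✓, 70 mod 3 = 1 ✓.

x ≡ 70 (mod 84).


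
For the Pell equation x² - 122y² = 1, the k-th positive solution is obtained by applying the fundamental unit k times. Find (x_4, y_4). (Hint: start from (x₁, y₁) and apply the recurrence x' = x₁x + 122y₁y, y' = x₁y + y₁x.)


Step 1: Find the fundamental solution (x₁, y₁) of x² - 122y² = 1.
  Expand √122 as a continued fraction. a₀ = ⌊√122⌋ = 11; iterate m_{k+1} = d_k·a_k − m_k, d_{k+1} = (122 − m_{k+1}²)/d_k, a_{k+1} = ⌊(a₀ + m_{k+1})/d_{k+1}⌋ (starting m₀ = 0, d₀ = 1), with convergents p_k = a_k·p_{k-1} + p_{k-2}, q_k = a_k·q_{k-1} + q_{k-2} (p₋₁ = 1, q₋₁ = 0):
  k = 0: a₀ = 11; p₀/q₀ = 11/1; p₀² − 122·q₀² = 121 − 122 = -1.
  k = 1: m = 11, d = 1, a = ⌊(11 + 11)/1⌋ = 22; p/q = (22·11 + 1)/(22·1 + 0) = 243/22; p² − 122·q² = 59049 − 59048 = 1.
  The first convergent with p² − 122·q² = 1 gives the fundamental solution (x₁, y₁) = (243, 22).
Step 2: Apply the recurrence (x_{n+1}, y_{n+1}) = (x₁x_n + 122y₁y_n, x₁y_n + y₁x_n) repeatedly.
  From (x_1, y_1) = (243, 22): x_2 = 243·243 + 122·22·22 = 118097; y_2 = 243·22 + 22·243 = 10692.
  From (x_2, y_2) = (118097, 10692): x_3 = 243·118097 + 122·22·10692 = 57394899; y_3 = 243·10692 + 22·118097 = 5196290.
  From (x_3, y_3) = (57394899, 5196290): x_4 = 243·57394899 + 122·22·5196290 = 27893802817; y_4 = 243·5196290 + 22·57394899 = 2525386248.
Step 3: Verify x_4² - 122·y_4² = 778064235593677135489 - 778064235593677135488 = 1 (should be 1). ✓

(x_1, y_1) = (243, 22); (x_4, y_4) = (27893802817, 2525386248).


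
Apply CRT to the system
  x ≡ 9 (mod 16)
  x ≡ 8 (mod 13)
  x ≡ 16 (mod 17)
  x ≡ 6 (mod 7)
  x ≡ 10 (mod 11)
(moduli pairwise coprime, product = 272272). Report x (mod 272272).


Product of moduli M = 16 · 13 · 17 · 7 · 11 = 272272.
Merge one congruence at a time:
  Start: x ≡ 9 (mod 16).
  Combine with x ≡ 8 (mod 13); new modulus lcm = 208.
    Write x = 9 + 16·t and substitute into x ≡ 8 (mod 13): 16·t ≡ 8 − 9 = -1 (mod 13).
    Reduce coefficients mod 13: 3·t ≡ 12 (mod 13).
    The inverse of 3 mod 13 is 9 (since 3·9 = 27 = 2·13 + 1), so t ≡ 9·12 = 108 ≡ 4 (mod 13).
    Then x = 9 + 16·4 = 73, valid modulo lcm(16, 13) = 208: x ≡ 73 (mod 208).
  Combine with x ≡ 16 (mod 17); new modulus lcm = 3536.
    Write x = 73 + 208·t and substitute into x ≡ 16 (mod 17): 208·t ≡ 16 − 73 = -57 (mod 17).
    Reduce coefficients mod 17: 4·t ≡ 11 (mod 17).
    The inverse of 4 mod 17 is 13 (since 4·13 = 52 = 3·17 + 1), so t ≡ 13·11 = 143 ≡ 7 (mod 17).
    Then x = 73 + 208·7 = 1529, valid modulo lcm(208, 17) = 3536: x ≡ 1529 (mod 3536).
  Combine with x ≡ 6 (mod 7); new modulus lcm = 24752.
    Write x = 1529 + 3536·t and substitute into x ≡ 6 (mod 7): 3536·t ≡ 6 − 1529 = -1523 (mod 7).
    Reduce coefficients mod 7: 1·t ≡ 3 (mod 7).
    So t ≡ 3 (mod 7).
    Then x = 1529 + 3536·3 = 12137, valid modulo lcm(3536, 7) = 24752: x ≡ 12137 (mod 24752).
  Combine with x ≡ 10 (mod 11); new modulus lcm = 272272.
    Write x = 12137 + 24752·t and substitute into x ≡ 10 (mod 11): 24752·t ≡ 10 − 12137 = -12127 (mod 11).
    Reduce coefficients mod 11: 2·t ≡ 6 (mod 11).
    The inverse of 2 mod 11 is 6 (since 2·6 = 12 = 1·11 + 1), so t ≡ 6·6 = 36 ≡ 3 (mod 11).
    Then x = 12137 + 24752·3 = 86393, valid modulo lcm(24752, 11) = 272272: x ≡ 86393 (mod 272272).
Verify against each original: 86393 mod 16 = 9, 86393 mod 13 = 8, 86393 mod 17 = 16, 86393 mod 7 = 6, 86393 mod 11 = 10.

x ≡ 86393 (mod 272272).
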